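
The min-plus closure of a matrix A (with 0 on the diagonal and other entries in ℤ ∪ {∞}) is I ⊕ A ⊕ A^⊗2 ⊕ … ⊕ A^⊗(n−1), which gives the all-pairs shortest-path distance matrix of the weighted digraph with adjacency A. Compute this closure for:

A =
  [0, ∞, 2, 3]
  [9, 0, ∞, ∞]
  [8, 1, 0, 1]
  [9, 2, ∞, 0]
Closure =
  [0, 3, 2, 3]
  [9, 0, 11, 12]
  [8, 1, 0, 1]
  [9, 2, 11, 0]

This is the Floyd-Warshall all-pairs shortest-path computation. For each intermediate vertex k = 0, 1, …, 3, update dist[i][j] ← min(dist[i][j], dist[i][k] + dist[k][j]). The final matrix gives, for each (i, j), the minimum total weight of any directed path from i to j (possibly empty when i = j).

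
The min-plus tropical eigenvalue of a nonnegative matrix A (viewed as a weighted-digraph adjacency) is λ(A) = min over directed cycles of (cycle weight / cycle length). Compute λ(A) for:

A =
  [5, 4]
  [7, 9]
λ(A) = 5

Enumerate directed cycles and compute their means (weight / length). Sample:
  cycle 0 → 0: weight = 5, length = 1, mean = 5/1 ≈ 5.000
  cycle 1 → 1: weight = 9, length = 1, mean = 9/1 ≈ 9.000
  cycle 0 → 1 → 0: weight = 11, length = 2, mean = 11/2 ≈ 5.500
  cycle 1 → 0 → 1: weight = 11, length = 2, mean = 11/2 ≈ 5.500
Minimum mean = 5.000, attained e.g. along the cycle 0 → 0 with weight 5 and length 1. So λ(A) = 5/1 = 5.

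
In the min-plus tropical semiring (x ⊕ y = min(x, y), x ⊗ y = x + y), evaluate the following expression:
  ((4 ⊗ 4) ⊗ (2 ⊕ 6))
((4 ⊗ 4) ⊗ (2 ⊕ 6)) = 10

Expand innermost to outermost. Recall ⊕ takes the minimum of its arguments and ⊗ takes their sum. Working out the expression ((4 ⊗ 4) ⊗ (2 ⊕ 6)) gives 10.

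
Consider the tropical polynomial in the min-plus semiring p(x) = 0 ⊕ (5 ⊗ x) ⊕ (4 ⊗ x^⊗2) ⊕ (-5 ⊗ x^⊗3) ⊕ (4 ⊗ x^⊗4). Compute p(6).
p(6) = 0

A tropical monomial a ⊗ x^⊗i evaluates to a + i · x. Evaluating each term at x = 6:
  Term 0 contributes 0 + 0 · 6 = 0
  Term 1 contributes 5 + 1 · 6 = 11
  Term 2 contributes 4 + 2 · 6 = 16
  Term 3 contributes -5 + 3 · 6 = 13
  Term 4 contributes 4 + 4 · 6 = 28
p(6) = ⊕ of these = min[0, 11, 16, 13, 28] = 0.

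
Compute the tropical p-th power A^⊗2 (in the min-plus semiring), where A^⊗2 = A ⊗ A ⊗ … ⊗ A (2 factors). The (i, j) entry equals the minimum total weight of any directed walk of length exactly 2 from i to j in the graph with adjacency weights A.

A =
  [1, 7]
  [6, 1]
A^⊗2 =
  [2, 8]
  [7, 2]

Each entry (A^⊗2)_ij equals the minimum over all length-2 walks i = v_0 → v_1 → … → v_2 = j of Σ_t A[v_t][v_{t+1}]. For example, for (i, j) = (0, 1) we minimise over 2 possible intermediate vertex sequences; the minimum is 8, attained along the walk 0 → 0 → 1.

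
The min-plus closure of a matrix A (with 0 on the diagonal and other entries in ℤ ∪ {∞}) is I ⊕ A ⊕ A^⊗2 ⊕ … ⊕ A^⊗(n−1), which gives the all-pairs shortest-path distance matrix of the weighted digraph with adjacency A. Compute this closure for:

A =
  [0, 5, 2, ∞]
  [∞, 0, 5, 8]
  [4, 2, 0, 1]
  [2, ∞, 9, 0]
Closure =
  [0, 4, 2, 3]
  [8, 0, 5, 6]
  [3, 2, 0, 1]
  [2, 6, 4, 0]

This is the Floyd-Warshall all-pairs shortest-path computation. For each intermediate vertex k = 0, 1, …, 3, update dist[i][j] ← min(dist[i][j], dist[i][k] + dist[k][j]). The final matrix gives, for each (i, j), the minimum total weight of any directed path from i to j (possibly empty when i = j).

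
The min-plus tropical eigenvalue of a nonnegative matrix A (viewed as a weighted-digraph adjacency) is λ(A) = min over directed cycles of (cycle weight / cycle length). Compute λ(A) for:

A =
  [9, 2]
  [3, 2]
λ(A) = 2

Enumerate directed cycles and compute their means (weight / length). Sample:
  cycle 0 → 0: weight = 9, length = 1, mean = 9/1 ≈ 9.000
  cycle 1 → 1: weight = 2, length = 1, mean = 2/1 ≈ 2.000
  cycle 0 → 1 → 0: weight = 5, length = 2, mean = 5/2 ≈ 2.500
  cycle 1 → 0 → 1: weight = 5, length = 2, mean = 5/2 ≈ 2.500
Minimum mean = 2.000, attained e.g. along the cycle 1 → 1 with weight 2 and length 1. So λ(A) = 2/1 = 2.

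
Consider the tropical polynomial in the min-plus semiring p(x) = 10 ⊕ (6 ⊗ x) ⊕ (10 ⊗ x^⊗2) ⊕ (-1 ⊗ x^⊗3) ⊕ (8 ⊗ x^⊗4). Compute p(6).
p(6) = 10

A tropical monomial a ⊗ x^⊗i evaluates to a + i · x. Evaluating each term at x = 6:
  Term 0 contributes 10 + 0 · 6 = 10
  Term 1 contributes 6 + 1 · 6 = 12
  Term 2 contributes 10 + 2 · 6 = 22
  Term 3 contributes -1 + 3 · 6 = 17
  Term 4 contributes 8 + 4 · 6 = 32
p(6) = ⊕ of these = min[10, 12, 22, 17, 32] = 10.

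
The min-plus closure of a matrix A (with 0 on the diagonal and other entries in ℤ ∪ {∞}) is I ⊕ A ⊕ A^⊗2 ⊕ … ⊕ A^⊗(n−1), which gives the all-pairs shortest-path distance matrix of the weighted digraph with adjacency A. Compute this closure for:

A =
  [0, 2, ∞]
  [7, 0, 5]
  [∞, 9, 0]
Closure =
  [0, 2, 7]
  [7, 0, 5]
  [16, 9, 0]

This is the Floyd-Warshall all-pairs shortest-path computation. For each intermediate vertex k = 0, 1, …, 2, update dist[i][j] ← min(dist[i][j], dist[i][k] + dist[k][j]). The final matrix gives, for each (i, j), the minimum total weight of any directed path from i to j (possibly empty when i = j).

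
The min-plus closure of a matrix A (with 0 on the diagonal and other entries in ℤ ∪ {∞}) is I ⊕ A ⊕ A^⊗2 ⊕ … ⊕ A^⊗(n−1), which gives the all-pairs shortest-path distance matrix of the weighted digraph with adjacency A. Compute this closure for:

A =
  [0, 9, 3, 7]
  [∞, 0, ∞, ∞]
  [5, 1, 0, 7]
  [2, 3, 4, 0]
Closure =
  [0, 4, 3, 7]
  [∞, 0, ∞, ∞]
  [5, 1, 0, 7]
  [2, 3, 4, 0]

This is the Floyd-Warshall all-pairs shortest-path computation. For each intermediate vertex k = 0, 1, …, 3, update dist[i][j] ← min(dist[i][j], dist[i][k] + dist[k][j]). The final matrix gives, for each (i, j), the minimum total weight of any directed path from i to j (possibly empty when i = j).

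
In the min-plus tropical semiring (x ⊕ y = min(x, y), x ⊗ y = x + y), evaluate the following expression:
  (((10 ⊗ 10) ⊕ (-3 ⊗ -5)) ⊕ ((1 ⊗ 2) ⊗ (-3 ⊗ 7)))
(((10 ⊗ 10) ⊕ (-3 ⊗ -5)) ⊕ ((1 ⊗ 2) ⊗ (-3 ⊗ 7))) = -8

Expand innermost to outermost. Recall ⊕ takes the minimum of its arguments and ⊗ takes their sum. Working out the expression (((10 ⊗ 10) ⊕ (-3 ⊗ -5)) ⊕ ((1 ⊗ 2) ⊗ (-3 ⊗ 7))) gives -8.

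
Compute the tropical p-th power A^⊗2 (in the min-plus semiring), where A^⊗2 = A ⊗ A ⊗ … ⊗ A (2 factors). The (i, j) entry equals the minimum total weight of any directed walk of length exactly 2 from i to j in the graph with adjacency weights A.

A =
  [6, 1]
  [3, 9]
A^⊗2 =
  [4, 7]
  [9, 4]

Each entry (A^⊗2)_ij equals the minimum over all length-2 walks i = v_0 → v_1 → … → v_2 = j of Σ_t A[v_t][v_{t+1}]. For example, for (i, j) = (0, 1) we minimise over 2 possible intermediate vertex sequences; the minimum is 7, attained along the walk 0 → 0 → 1.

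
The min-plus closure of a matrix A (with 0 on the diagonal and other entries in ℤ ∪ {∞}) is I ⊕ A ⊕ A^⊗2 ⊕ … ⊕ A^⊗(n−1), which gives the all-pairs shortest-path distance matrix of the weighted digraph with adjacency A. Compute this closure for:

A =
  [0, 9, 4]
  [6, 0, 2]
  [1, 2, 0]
Closure =
  [0, 6, 4]
  [3, 0, 2]
  [1, 2, 0]

This is the Floyd-Warshall all-pairs shortest-path computation. For each intermediate vertex k = 0, 1, …, 2, update dist[i][j] ← min(dist[i][j], dist[i][k] + dist[k][j]). The final matrix gives, for each (i, j), the minimum total weight of any directed path from i to j (possibly empty when i = j).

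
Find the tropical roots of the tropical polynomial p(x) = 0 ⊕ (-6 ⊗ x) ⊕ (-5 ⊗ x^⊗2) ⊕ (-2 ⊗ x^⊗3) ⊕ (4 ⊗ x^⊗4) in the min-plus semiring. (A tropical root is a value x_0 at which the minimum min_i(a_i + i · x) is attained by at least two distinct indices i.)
Roots: {-6, -3, -1, 6}

Each tropical root is a break point of the lower envelope of the lines y = a_i + i · x (there are 5 lines, with slopes 0, 1, ..., 4). Only the lines that attain the minimum somewhere contribute to roots; other lines are dominated. Here the surviving (envelope) indices are i = 4, i = 3, i = 2, i = 1, i = 0.
Intersections between consecutive envelope lines give the roots: for adjacent envelope indices i < j the intersection is x = (a_i − a_j) / (j − i). Reading off the sorted break points: {-6, -3, -1, 6}.
Verification: at each break x_0, at least two indices attain the minimum of min_i(a_i + i · x_0).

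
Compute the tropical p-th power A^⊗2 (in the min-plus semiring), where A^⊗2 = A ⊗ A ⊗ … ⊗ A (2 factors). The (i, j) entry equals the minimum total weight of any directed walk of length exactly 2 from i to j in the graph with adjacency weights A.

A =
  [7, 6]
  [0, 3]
A^⊗2 =
  [6, 9]
  [3, 6]

Each entry (A^⊗2)_ij equals the minimum over all length-2 walks i = v_0 → v_1 → … → v_2 = j of Σ_t A[v_t][v_{t+1}]. For example, for (i, j) = (0, 1) we minimise over 2 possible intermediate vertex sequences; the minimum is 9, attained along the walk 0 → 1 → 1.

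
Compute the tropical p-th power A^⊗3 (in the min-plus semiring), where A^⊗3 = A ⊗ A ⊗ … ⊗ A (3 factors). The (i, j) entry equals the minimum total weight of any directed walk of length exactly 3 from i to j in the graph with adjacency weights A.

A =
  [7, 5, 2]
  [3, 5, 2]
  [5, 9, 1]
A^⊗3 =
  [8, 12, 4]
  [8, 12, 4]
  [7, 11, 3]

Each entry (A^⊗3)_ij equals the minimum over all length-3 walks i = v_0 → v_1 → … → v_3 = j of Σ_t A[v_t][v_{t+1}]. For example, for (i, j) = (0, 2) we minimise over 9 possible intermediate vertex sequences; the minimum is 4, attained along the walk 0 → 2 → 2 → 2.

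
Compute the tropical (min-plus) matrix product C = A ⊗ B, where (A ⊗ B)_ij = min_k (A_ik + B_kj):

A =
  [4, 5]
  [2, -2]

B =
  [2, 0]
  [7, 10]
A ⊗ B =
  [6, 4]
  [4, 2]

Apply the min-plus product entry-by-entry:
  C[0][0] = min over k of (A[0][0] + B[0][0] = 4 + 2 = 6, A[0][1] + B[1][0] = 5 + 7 = 12) = 6 (attained at k = 0)
  C[0][1] = min over k of (A[0][0] + B[0][1] = 4 + 0 = 4, A[0][1] + B[1][1] = 5 + 10 = 15) = 4 (attained at k = 0)
  C[1][0] = min over k of (A[1][0] + B[0][0] = 2 + 2 = 4, A[1][1] + B[1][0] = -2 + 7 = 5) = 4 (attained at k = 0)
  C[1][1] = min over k of (A[1][0] + B[0][1] = 2 + 0 = 2, A[1][1] + B[1][1] = -2 + 10 = 8) = 2 (attained at k = 0)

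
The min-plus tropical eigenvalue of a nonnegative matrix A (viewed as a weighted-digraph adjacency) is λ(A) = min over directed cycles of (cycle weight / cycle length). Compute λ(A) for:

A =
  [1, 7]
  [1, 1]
λ(A) = 1

Enumerate directed cycles and compute their means (weight / length). Sample:
  cycle 0 → 0: weight = 1, length = 1, mean = 1/1 ≈ 1.000
  cycle 1 → 1: weight = 1, length = 1, mean = 1/1 ≈ 1.000
  cycle 0 → 1 → 0: weight = 8, length = 2, mean = 8/2 ≈ 4.000
  cycle 1 → 0 → 1: weight = 8, length = 2, mean = 8/2 ≈ 4.000
Minimum mean = 1.000, attained e.g. along the cycle 0 → 0 with weight 1 and length 1. So λ(A) = 1/1 = 1.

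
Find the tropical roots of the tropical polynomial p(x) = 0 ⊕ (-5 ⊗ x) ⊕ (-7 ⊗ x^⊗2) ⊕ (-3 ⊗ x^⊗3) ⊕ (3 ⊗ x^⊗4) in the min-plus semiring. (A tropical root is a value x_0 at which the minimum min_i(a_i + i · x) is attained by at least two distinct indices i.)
Roots: {-6, -4, 2, 5}

Each tropical root is a break point of the lower envelope of the lines y = a_i + i · x (there are 5 lines, with slopes 0, 1, ..., 4). Only the lines that attain the minimum somewhere contribute to roots; other lines are dominated. Here the surviving (envelope) indices are i = 4, i = 3, i = 2, i = 1, i = 0.
Intersections between consecutive envelope lines give the roots: for adjacent envelope indices i < j the intersection is x = (a_i − a_j) / (j − i). Reading off the sorted break points: {-6, -4, 2, 5}.
Verification: at each break x_0, at least two indices attain the minimum of min_i(a_i + i · x_0).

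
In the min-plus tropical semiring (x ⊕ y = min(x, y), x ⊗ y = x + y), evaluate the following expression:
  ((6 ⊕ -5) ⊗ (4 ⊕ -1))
((6 ⊕ -5) ⊗ (4 ⊕ -1)) = -6

Expand innermost to outermost. Recall ⊕ takes the minimum of its arguments and ⊗ takes their sum. Working out the expression ((6 ⊕ -5) ⊗ (4 ⊕ -1)) gives -6.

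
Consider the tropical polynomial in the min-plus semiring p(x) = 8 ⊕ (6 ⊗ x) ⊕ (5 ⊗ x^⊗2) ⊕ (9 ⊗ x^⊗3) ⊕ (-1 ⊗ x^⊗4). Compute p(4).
p(4) = 8

A tropical monomial a ⊗ x^⊗i evaluates to a + i · x. Evaluating each term at x = 4:
  Term 0 contributes 8 + 0 · 4 = 8
  Term 1 contributes 6 + 1 · 4 = 10
  Term 2 contributes 5 + 2 · 4 = 13
  Term 3 contributes 9 + 3 · 4 = 21
  Term 4 contributes -1 + 4 · 4 = 15
p(4) = ⊕ of these = min[8, 10, 13, 21, 15] = 8.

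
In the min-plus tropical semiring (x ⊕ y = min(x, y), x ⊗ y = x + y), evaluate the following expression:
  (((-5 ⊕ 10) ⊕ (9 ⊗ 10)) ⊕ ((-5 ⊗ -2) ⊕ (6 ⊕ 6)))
(((-5 ⊕ 10) ⊕ (9 ⊗ 10)) ⊕ ((-5 ⊗ -2) ⊕ (6 ⊕ 6))) = -7

Expand innermost to outermost. Recall ⊕ takes the minimum of its arguments and ⊗ takes their sum. Working out the expression (((-5 ⊕ 10) ⊕ (9 ⊗ 10)) ⊕ ((-5 ⊗ -2) ⊕ (6 ⊕ 6))) gives -7.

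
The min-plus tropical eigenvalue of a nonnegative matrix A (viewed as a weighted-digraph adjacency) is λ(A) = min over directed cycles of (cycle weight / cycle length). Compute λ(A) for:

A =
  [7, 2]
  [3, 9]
λ(A) = 5/2

Enumerate directed cycles and compute their means (weight / length). Sample:
  cycle 0 → 0: weight = 7, length = 1, mean = 7/1 ≈ 7.000
  cycle 1 → 1: weight = 9, length = 1, mean = 9/1 ≈ 9.000
  cycle 0 → 1 → 0: weight = 5, length = 2, mean = 5/2 ≈ 2.500
  cycle 1 → 0 → 1: weight = 5, length = 2, mean = 5/2 ≈ 2.500
Minimum mean = 2.500, attained e.g. along the cycle 0 → 1 → 0 with weight 5 and length 2. So λ(A) = 5/2 = 5/2.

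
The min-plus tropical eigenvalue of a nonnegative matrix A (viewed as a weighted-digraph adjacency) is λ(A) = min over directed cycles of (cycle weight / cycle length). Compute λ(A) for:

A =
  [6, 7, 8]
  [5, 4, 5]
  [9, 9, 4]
λ(A) = 4

Enumerate directed cycles and compute their means (weight / length). Sample:
  cycle 0 → 0: weight = 6, length = 1, mean = 6/1 ≈ 6.000
  cycle 1 → 1: weight = 4, length = 1, mean = 4/1 ≈ 4.000
  cycle 2 → 2: weight = 4, length = 1, mean = 4/1 ≈ 4.000
  cycle 0 → 1 → 0: weight = 12, length = 2, mean = 12/2 ≈ 6.000
  cycle 0 → 2 → 0: weight = 17, length = 2, mean = 17/2 ≈ 8.500
  cycle 1 → 0 → 1: weight = 12, length = 2, mean = 12/2 ≈ 6.000
Minimum mean = 4.000, attained e.g. along the cycle 1 → 1 with weight 4 and length 1. So λ(A) = 4/1 = 4.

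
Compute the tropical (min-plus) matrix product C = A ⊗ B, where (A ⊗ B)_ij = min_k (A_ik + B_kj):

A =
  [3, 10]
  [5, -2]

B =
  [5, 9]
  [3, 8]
A ⊗ B =
  [8, 12]
  [1, 6]

Apply the min-plus product entry-by-entry:
  C[0][0] = min over k of (A[0][0] + B[0][0] = 3 + 5 = 8, A[0][1] + B[1][0] = 10 + 3 = 13) = 8 (attained at k = 0)
  C[0][1] = min over k of (A[0][0] + B[0][1] = 3 + 9 = 12, A[0][1] + B[1][1] = 10 + 8 = 18) = 12 (attained at k = 0)
  C[1][0] = min over k of (A[1][0] + B[0][0] = 5 + 5 = 10, A[1][1] + B[1][0] = -2 + 3 = 1) = 1 (attained at k = 1)
  C[1][1] = min over k of (A[1][0] + B[0][1] = 5 + 9 = 14, A[1][1] + B[1][1] = -2 + 8 = 6) = 6 (attained at k = 1)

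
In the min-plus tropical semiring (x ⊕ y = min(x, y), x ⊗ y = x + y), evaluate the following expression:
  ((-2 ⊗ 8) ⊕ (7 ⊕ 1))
((-2 ⊗ 8) ⊕ (7 ⊕ 1)) = 1

Expand innermost to outermost. Recall ⊕ takes the minimum of its arguments and ⊗ takes their sum. Working out the expression ((-2 ⊗ 8) ⊕ (7 ⊕ 1)) gives 1.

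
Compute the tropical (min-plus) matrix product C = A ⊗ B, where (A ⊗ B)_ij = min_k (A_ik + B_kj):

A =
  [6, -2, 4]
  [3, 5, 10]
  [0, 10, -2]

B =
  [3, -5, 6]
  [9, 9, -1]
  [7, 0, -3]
A ⊗ B =
  [7, 1, -3]
  [6, -2, 4]
  [3, -5, -5]

Apply the min-plus product entry-by-entry:
  C[0][0] = min over k of (A[0][0] + B[0][0] = 6 + 3 = 9, A[0][1] + B[1][0] = -2 + 9 = 7, A[0][2] + B[2][0] = 4 + 7 = 11) = 7 (attained at k = 1)
  C[0][1] = min over k of (A[0][0] + B[0][1] = 6 + -5 = 1, A[0][1] + B[1][1] = -2 + 9 = 7, A[0][2] + B[2][1] = 4 + 0 = 4) = 1 (attained at k = 0)
  C[0][2] = min over k of (A[0][0] + B[0][2] = 6 + 6 = 12, A[0][1] + B[1][2] = -2 + -1 = -3, A[0][2] + B[2][2] = 4 + -3 = 1) = -3 (attained at k = 1)
  C[1][0] = min over k of (A[1][0] + B[0][0] = 3 + 3 = 6, A[1][1] + B[1][0] = 5 + 9 = 14, A[1][2] + B[2][0] = 10 + 7 = 17) = 6 (attained at k = 0)
  C[1][1] = min over k of (A[1][0] + B[0][1] = 3 + -5 = -2, A[1][1] + B[1][1] = 5 + 9 = 14, A[1][2] + B[2][1] = 10 + 0 = 10) = -2 (attained at k = 0)
  C[1][2] = min over k of (A[1][0] + B[0][2] = 3 + 6 = 9, A[1][1] + B[1][2] = 5 + -1 = 4, A[1][2] + B[2][2] = 10 + -3 = 7) = 4 (attained at k = 1)
  C[2][0] = min over k of (A[2][0] + B[0][0] = 0 + 3 = 3, A[2][1] + B[1][0] = 10 + 9 = 19, A[2][2] + B[2][0] = -2 + 7 = 5) = 3 (attained at k = 0)
  C[2][1] = min over k of (A[2][0] + B[0][1] = 0 + -5 = -5, A[2][1] + B[1][1] = 10 + 9 = 19, A[2][2] + B[2][1] = -2 + 0 = -2) = -5 (attained at k = 0)
  C[2][2] = min over k of (A[2][0] + B[0][2] = 0 + 6 = 6, A[2][1] + B[1][2] = 10 + -1 = 9, A[2][2] + B[2][2] = -2 + -3 = -5) = -5 (attained at k = 2)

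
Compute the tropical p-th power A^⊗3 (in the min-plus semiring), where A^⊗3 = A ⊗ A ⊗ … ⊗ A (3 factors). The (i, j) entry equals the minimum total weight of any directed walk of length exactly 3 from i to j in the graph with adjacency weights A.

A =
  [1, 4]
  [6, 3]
A^⊗3 =
  [3, 6]
  [8, 9]

Each entry (A^⊗3)_ij equals the minimum over all length-3 walks i = v_0 → v_1 → … → v_3 = j of Σ_t A[v_t][v_{t+1}]. For example, for (i, j) = (0, 1) we minimise over 4 possible intermediate vertex sequences; the minimum is 6, attained along the walk 0 → 0 → 0 → 1.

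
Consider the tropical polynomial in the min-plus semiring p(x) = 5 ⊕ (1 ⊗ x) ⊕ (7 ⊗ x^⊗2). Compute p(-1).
p(-1) = 0

A tropical monomial a ⊗ x^⊗i evaluates to a + i · x. Evaluating each term at x = -1:
  Term 0 contributes 5 + 0 · -1 = 5
  Term 1 contributes 1 + 1 · -1 = 0
  Term 2 contributes 7 + 2 · -1 = 5
p(-1) = ⊕ of these = min[5, 0, 5] = 0.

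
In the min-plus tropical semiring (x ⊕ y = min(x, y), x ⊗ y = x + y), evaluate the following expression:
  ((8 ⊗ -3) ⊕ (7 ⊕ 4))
((8 ⊗ -3) ⊕ (7 ⊕ 4)) = 4

Expand innermost to outermost. Recall ⊕ takes the minimum of its arguments and ⊗ takes their sum. Working out the expression ((8 ⊗ -3) ⊕ (7 ⊕ 4)) gives 4.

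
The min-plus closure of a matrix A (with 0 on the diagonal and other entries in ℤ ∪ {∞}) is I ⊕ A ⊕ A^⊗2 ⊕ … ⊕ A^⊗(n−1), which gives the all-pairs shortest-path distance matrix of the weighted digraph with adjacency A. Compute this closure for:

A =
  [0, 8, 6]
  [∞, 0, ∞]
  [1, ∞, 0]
Closure =
  [0, 8, 6]
  [∞, 0, ∞]
  [1, 9, 0]

This is the Floyd-Warshall all-pairs shortest-path computation. For each intermediate vertex k = 0, 1, …, 2, update dist[i][j] ← min(dist[i][j], dist[i][k] + dist[k][j]). The final matrix gives, for each (i, j), the minimum total weight of any directed path from i to j (possibly empty when i = j).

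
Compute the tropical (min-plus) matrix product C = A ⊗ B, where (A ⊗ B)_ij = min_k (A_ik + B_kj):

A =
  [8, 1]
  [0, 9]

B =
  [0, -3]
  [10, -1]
A ⊗ B =
  [8, 0]
  [0, -3]

Apply the min-plus product entry-by-entry:
  C[0][0] = min over k of (A[0][0] + B[0][0] = 8 + 0 = 8, A[0][1] + B[1][0] = 1 + 10 = 11) = 8 (attained at k = 0)
  C[0][1] = min over k of (A[0][0] + B[0][1] = 8 + -3 = 5, A[0][1] + B[1][1] = 1 + -1 = 0) = 0 (attained at k = 1)
  C[1][0] = min over k of (A[1][0] + B[0][0] = 0 + 0 = 0, A[1][1] + B[1][0] = 9 + 10 = 19) = 0 (attained at k = 0)
  C[1][1] = min over k of (A[1][0] + B[0][1] = 0 + -3 = -3, A[1][1] + B[1][1] = 9 + -1 = 8) = -3 (attained at k = 0)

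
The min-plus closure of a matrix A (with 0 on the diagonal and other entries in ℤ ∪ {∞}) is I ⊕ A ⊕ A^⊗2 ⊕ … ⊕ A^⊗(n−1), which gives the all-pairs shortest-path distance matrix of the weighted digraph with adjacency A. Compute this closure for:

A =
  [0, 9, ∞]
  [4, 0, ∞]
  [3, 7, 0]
Closure =
  [0, 9, ∞]
  [4, 0, ∞]
  [3, 7, 0]

This is the Floyd-Warshall all-pairs shortest-path computation. For each intermediate vertex k = 0, 1, …, 2, update dist[i][j] ← min(dist[i][j], dist[i][k] + dist[k][j]). The final matrix gives, for each (i, j), the minimum total weight of any directed path from i to j (possibly empty when i = j).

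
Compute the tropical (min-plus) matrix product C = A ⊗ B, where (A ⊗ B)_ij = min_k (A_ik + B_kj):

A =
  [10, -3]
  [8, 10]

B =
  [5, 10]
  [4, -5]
A ⊗ B =
  [1, -8]
  [13, 5]

Apply the min-plus product entry-by-entry:
  C[0][0] = min over k of (A[0][0] + B[0][0] = 10 + 5 = 15, A[0][1] + B[1][0] = -3 + 4 = 1) = 1 (attained at k = 1)
  C[0][1] = min over k of (A[0][0] + B[0][1] = 10 + 10 = 20, A[0][1] + B[1][1] = -3 + -5 = -8) = -8 (attained at k = 1)
  C[1][0] = min over k of (A[1][0] + B[0][0] = 8 + 5 = 13, A[1][1] + B[1][0] = 10 + 4 = 14) = 13 (attained at k = 0)
  C[1][1] = min over k of (A[1][0] + B[0][1] = 8 + 10 = 18, A[1][1] + B[1][1] = 10 + -5 = 5) = 5 (attained at k = 1)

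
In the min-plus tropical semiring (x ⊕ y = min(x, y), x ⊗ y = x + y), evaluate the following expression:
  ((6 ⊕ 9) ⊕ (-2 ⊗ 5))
((6 ⊕ 9) ⊕ (-2 ⊗ 5)) = 3

Expand innermost to outermost. Recall ⊕ takes the minimum of its arguments and ⊗ takes their sum. Working out the expression ((6 ⊕ 9) ⊕ (-2 ⊗ 5)) gives 3.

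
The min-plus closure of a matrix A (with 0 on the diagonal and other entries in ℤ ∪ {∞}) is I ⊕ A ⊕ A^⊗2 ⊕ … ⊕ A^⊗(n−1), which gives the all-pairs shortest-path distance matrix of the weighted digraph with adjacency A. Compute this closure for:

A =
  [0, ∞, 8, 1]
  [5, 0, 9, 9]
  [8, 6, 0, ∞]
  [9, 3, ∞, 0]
Closure =
  [0, 4, 8, 1]
  [5, 0, 9, 6]
  [8, 6, 0, 9]
  [8, 3, 12, 0]

This is the Floyd-Warshall all-pairs shortest-path computation. For each intermediate vertex k = 0, 1, …, 3, update dist[i][j] ← min(dist[i][j], dist[i][k] + dist[k][j]). The final matrix gives, for each (i, j), the minimum total weight of any directed path from i to j (possibly empty when i = j).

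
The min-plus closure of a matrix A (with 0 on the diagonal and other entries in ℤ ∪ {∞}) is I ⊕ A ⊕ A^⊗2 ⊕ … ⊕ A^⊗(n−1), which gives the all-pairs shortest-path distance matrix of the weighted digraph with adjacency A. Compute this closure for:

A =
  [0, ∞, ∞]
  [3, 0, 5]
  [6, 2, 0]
Closure =
  [0, ∞, ∞]
  [3, 0, 5]
  [5, 2, 0]

This is the Floyd-Warshall all-pairs shortest-path computation. For each intermediate vertex k = 0, 1, …, 2, update dist[i][j] ← min(dist[i][j], dist[i][k] + dist[k][j]). The final matrix gives, for each (i, j), the minimum total weight of any directed path from i to j (possibly empty when i = j).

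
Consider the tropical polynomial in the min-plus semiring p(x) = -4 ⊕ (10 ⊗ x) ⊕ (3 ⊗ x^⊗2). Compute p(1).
p(1) = -4

A tropical monomial a ⊗ x^⊗i evaluates to a + i · x. Evaluating each term at x = 1:
  Term 0 contributes -4 + 0 · 1 = -4
  Term 1 contributes 10 + 1 · 1 = 11
  Term 2 contributes 3 + 2 · 1 = 5
p(1) = ⊕ of these = min[-4, 11, 5] = -4.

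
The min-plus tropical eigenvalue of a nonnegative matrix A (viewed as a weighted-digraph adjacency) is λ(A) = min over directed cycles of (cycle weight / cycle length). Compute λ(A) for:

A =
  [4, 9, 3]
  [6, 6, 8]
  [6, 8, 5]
λ(A) = 4

Enumerate directed cycles and compute their means (weight / length). Sample:
  cycle 0 → 0: weight = 4, length = 1, mean = 4/1 ≈ 4.000
  cycle 1 → 1: weight = 6, length = 1, mean = 6/1 ≈ 6.000
  cycle 2 → 2: weight = 5, length = 1, mean = 5/1 ≈ 5.000
  cycle 0 → 1 → 0: weight = 15, length = 2, mean = 15/2 ≈ 7.500
  cycle 0 → 2 → 0: weight = 9, length = 2, mean = 9/2 ≈ 4.500
  cycle 1 → 0 → 1: weight = 15, length = 2, mean = 15/2 ≈ 7.500
Minimum mean = 4.000, attained e.g. along the cycle 0 → 0 with weight 4 and length 1. So λ(A) = 4/1 = 4.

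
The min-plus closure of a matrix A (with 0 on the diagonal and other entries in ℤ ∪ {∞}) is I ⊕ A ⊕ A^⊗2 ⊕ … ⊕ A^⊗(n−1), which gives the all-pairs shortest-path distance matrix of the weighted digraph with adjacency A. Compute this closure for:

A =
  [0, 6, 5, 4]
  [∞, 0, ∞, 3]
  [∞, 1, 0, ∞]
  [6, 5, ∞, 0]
Closure =
  [0, 6, 5, 4]
  [9, 0, 14, 3]
  [10, 1, 0, 4]
  [6, 5, 11, 0]

This is the Floyd-Warshall all-pairs shortest-path computation. For each intermediate vertex k = 0, 1, …, 3, update dist[i][j] ← min(dist[i][j], dist[i][k] + dist[k][j]). The final matrix gives, for each (i, j), the minimum total weight of any directed path from i to j (possibly empty when i = j).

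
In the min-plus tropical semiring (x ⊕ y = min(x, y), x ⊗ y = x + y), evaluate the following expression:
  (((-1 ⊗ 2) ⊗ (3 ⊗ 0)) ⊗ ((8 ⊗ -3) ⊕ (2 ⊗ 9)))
(((-1 ⊗ 2) ⊗ (3 ⊗ 0)) ⊗ ((8 ⊗ -3) ⊕ (2 ⊗ 9))) = 9

Expand innermost to outermost. Recall ⊕ takes the minimum of its arguments and ⊗ takes their sum. Working out the expression (((-1 ⊗ 2) ⊗ (3 ⊗ 0)) ⊗ ((8 ⊗ -3) ⊕ (2 ⊗ 9))) gives 9.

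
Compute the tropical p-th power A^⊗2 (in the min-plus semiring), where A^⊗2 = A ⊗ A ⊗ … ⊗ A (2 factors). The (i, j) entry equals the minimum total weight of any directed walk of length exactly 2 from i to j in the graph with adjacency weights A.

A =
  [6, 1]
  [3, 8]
A^⊗2 =
  [4, 7]
  [9, 4]

Each entry (A^⊗2)_ij equals the minimum over all length-2 walks i = v_0 → v_1 → … → v_2 = j of Σ_t A[v_t][v_{t+1}]. For example, for (i, j) = (0, 1) we minimise over 2 possible intermediate vertex sequences; the minimum is 7, attained along the walk 0 → 0 → 1.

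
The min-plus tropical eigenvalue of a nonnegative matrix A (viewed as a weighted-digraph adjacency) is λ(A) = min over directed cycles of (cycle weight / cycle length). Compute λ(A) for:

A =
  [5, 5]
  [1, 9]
λ(A) = 3

Enumerate directed cycles and compute their means (weight / length). Sample:
  cycle 0 → 0: weight = 5, length = 1, mean = 5/1 ≈ 5.000
  cycle 1 → 1: weight = 9, length = 1, mean = 9/1 ≈ 9.000
  cycle 0 → 1 → 0: weight = 6, length = 2, mean = 6/2 ≈ 3.000
  cycle 1 → 0 → 1: weight = 6, length = 2, mean = 6/2 ≈ 3.000
Minimum mean = 3.000, attained e.g. along the cycle 0 → 1 → 0 with weight 6 and length 2. So λ(A) = 6/2 = 3.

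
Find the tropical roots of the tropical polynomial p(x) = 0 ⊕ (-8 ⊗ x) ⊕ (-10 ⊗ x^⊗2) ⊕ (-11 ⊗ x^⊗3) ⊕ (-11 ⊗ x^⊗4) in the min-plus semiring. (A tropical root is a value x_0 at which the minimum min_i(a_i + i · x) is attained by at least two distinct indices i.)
Roots: {0, 1, 2, 8}

Each tropical root is a break point of the lower envelope of the lines y = a_i + i · x (there are 5 lines, with slopes 0, 1, ..., 4). Only the lines that attain the minimum somewhere contribute to roots; other lines are dominated. Here the surviving (envelope) indices are i = 4, i = 3, i = 2, i = 1, i = 0.
Intersections between consecutive envelope lines give the roots: for adjacent envelope indices i < j the intersection is x = (a_i − a_j) / (j − i). Reading off the sorted break points: {0, 1, 2, 8}.
Verification: at each break x_0, at least two indices attain the minimum of min_i(a_i + i · x_0).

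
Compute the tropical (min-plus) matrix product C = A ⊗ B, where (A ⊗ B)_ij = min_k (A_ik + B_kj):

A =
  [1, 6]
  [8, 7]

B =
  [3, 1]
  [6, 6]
A ⊗ B =
  [4, 2]
  [11, 9]

Apply the min-plus product entry-by-entry:
  C[0][0] = min over k of (A[0][0] + B[0][0] = 1 + 3 = 4, A[0][1] + B[1][0] = 6 + 6 = 12) = 4 (attained at k = 0)
  C[0][1] = min over k of (A[0][0] + B[0][1] = 1 + 1 = 2, A[0][1] + B[1][1] = 6 + 6 = 12) = 2 (attained at k = 0)
  C[1][0] = min over k of (A[1][0] + B[0][0] = 8 + 3 = 11, A[1][1] + B[1][0] = 7 + 6 = 13) = 11 (attained at k = 0)
  C[1][1] = min over k of (A[1][0] + B[0][1] = 8 + 1 = 9, A[1][1] + B[1][1] = 7 + 6 = 13) = 9 (attained at k = 0)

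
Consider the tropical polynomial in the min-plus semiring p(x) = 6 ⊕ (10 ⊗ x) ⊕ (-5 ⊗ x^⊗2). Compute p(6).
p(6) = 6

A tropical monomial a ⊗ x^⊗i evaluates to a + i · x. Evaluating each term at x = 6:
  Term 0 contributes 6 + 0 · 6 = 6
  Term 1 contributes 10 + 1 · 6 = 16
  Term 2 contributes -5 + 2 · 6 = 7
p(6) = ⊕ of these = min[6, 16, 7] = 6.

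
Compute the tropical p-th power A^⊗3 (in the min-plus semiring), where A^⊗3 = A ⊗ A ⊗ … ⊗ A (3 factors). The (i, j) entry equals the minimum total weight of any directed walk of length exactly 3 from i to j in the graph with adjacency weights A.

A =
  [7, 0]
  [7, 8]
A^⊗3 =
  [14, 7]
  [14, 14]

Each entry (A^⊗3)_ij equals the minimum over all length-3 walks i = v_0 → v_1 → … → v_3 = j of Σ_t A[v_t][v_{t+1}]. For example, for (i, j) = (0, 1) we minimise over 4 possible intermediate vertex sequences; the minimum is 7, attained along the walk 0 → 1 → 0 → 1.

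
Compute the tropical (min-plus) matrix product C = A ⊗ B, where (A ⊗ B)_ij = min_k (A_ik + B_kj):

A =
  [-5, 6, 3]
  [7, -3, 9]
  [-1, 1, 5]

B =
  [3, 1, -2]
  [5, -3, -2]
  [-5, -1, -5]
A ⊗ B =
  [-2, -4, -7]
  [2, -6, -5]
  [0, -2, -3]

Apply the min-plus product entry-by-entry:
  C[0][0] = min over k of (A[0][0] + B[0][0] = -5 + 3 = -2, A[0][1] + B[1][0] = 6 + 5 = 11, A[0][2] + B[2][0] = 3 + -5 = -2) = -2 (attained at k = 0)
  C[0][1] = min over k of (A[0][0] + B[0][1] = -5 + 1 = -4, A[0][1] + B[1][1] = 6 + -3 = 3, A[0][2] + B[2][1] = 3 + -1 = 2) = -4 (attained at k = 0)
  C[0][2] = min over k of (A[0][0] + B[0][2] = -5 + -2 = -7, A[0][1] + B[1][2] = 6 + -2 = 4, A[0][2] + B[2][2] = 3 + -5 = -2) = -7 (attained at k = 0)
  C[1][0] = min over k of (A[1][0] + B[0][0] = 7 + 3 = 10, A[1][1] + B[1][0] = -3 + 5 = 2, A[1][2] + B[2][0] = 9 + -5 = 4) = 2 (attained at k = 1)
  C[1][1] = min over k of (A[1][0] + B[0][1] = 7 + 1 = 8, A[1][1] + B[1][1] = -3 + -3 = -6, A[1][2] + B[2][1] = 9 + -1 = 8) = -6 (attained at k = 1)
  C[1][2] = min over k of (A[1][0] + B[0][2] = 7 + -2 = 5, A[1][1] + B[1][2] = -3 + -2 = -5, A[1][2] + B[2][2] = 9 + -5 = 4) = -5 (attained at k = 1)
  C[2][0] = min over k of (A[2][0] + B[0][0] = -1 + 3 = 2, A[2][1] + B[1][0] = 1 + 5 = 6, A[2][2] + B[2][0] = 5 + -5 = 0) = 0 (attained at k = 2)
  C[2][1] = min over k of (A[2][0] + B[0][1] = -1 + 1 = 0, A[2][1] + B[1][1] = 1 + -3 = -2, A[2][2] + B[2][1] = 5 + -1 = 4) = -2 (attained at k = 1)
  C[2][2] = min over k of (A[2][0] + B[0][2] = -1 + -2 = -3, A[2][1] + B[1][2] = 1 + -2 = -1, A[2][2] + B[2][2] = 5 + -5 = 0) = -3 (attained at k = 0)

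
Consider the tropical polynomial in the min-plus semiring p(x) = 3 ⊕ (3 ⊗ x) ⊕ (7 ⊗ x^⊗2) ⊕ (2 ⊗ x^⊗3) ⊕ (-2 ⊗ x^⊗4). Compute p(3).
p(3) = 3

A tropical monomial a ⊗ x^⊗i evaluates to a + i · x. Evaluating each term at x = 3:
  Term 0 contributes 3 + 0 · 3 = 3
  Term 1 contributes 3 + 1 · 3 = 6
  Term 2 contributes 7 + 2 · 3 = 13
  Term 3 contributes 2 + 3 · 3 = 11
  Term 4 contributes -2 + 4 · 3 = 10
p(3) = ⊕ of these = min[3, 6, 13, 11, 10] = 3.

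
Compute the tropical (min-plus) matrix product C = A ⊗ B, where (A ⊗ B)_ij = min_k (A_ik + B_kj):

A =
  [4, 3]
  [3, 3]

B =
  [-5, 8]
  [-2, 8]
A ⊗ B =
  [-1, 11]
  [-2, 11]

Apply the min-plus product entry-by-entry:
  C[0][0] = min over k of (A[0][0] + B[0][0] = 4 + -5 = -1, A[0][1] + B[1][0] = 3 + -2 = 1) = -1 (attained at k = 0)
  C[0][1] = min over k of (A[0][0] + B[0][1] = 4 + 8 = 12, A[0][1] + B[1][1] = 3 + 8 = 11) = 11 (attained at k = 1)
  C[1][0] = min over k of (A[1][0] + B[0][0] = 3 + -5 = -2, A[1][1] + B[1][0] = 3 + -2 = 1) = -2 (attained at k = 0)
  C[1][1] = min over k of (A[1][0] + B[0][1] = 3 + 8 = 11, A[1][1] + B[1][1] = 3 + 8 = 11) = 11 (attained at k = 0)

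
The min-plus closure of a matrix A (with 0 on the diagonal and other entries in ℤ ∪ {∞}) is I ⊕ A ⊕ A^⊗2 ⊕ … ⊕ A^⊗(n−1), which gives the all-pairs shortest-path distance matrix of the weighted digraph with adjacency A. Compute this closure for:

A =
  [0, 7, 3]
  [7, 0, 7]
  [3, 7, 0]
Closure =
  [0, 7, 3]
  [7, 0, 7]
  [3, 7, 0]

This is the Floyd-Warshall all-pairs shortest-path computation. For each intermediate vertex k = 0, 1, …, 2, update dist[i][j] ← min(dist[i][j], dist[i][k] + dist[k][j]). The final matrix gives, for each (i, j), the minimum total weight of any directed path from i to j (possibly empty when i = j).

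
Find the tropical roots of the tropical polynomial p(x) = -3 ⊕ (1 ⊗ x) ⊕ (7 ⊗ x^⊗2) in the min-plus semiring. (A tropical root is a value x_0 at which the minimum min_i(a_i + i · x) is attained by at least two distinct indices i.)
Roots: {-6, -4}

Each tropical root is a break point of the lower envelope of the lines y = a_i + i · x (there are 3 lines, with slopes 0, 1, ..., 2). Only the lines that attain the minimum somewhere contribute to roots; other lines are dominated. Here the surviving (envelope) indices are i = 2, i = 1, i = 0.
Intersections between consecutive envelope lines give the roots: for adjacent envelope indices i < j the intersection is x = (a_i − a_j) / (j − i). Reading off the sorted break points: {-6, -4}.
Verification: at each break x_0, at least two indices attain the minimum of min_i(a_i + i · x_0).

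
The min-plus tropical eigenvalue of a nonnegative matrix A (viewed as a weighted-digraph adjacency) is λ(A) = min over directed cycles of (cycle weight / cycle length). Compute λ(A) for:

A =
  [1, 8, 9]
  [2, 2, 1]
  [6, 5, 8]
λ(A) = 1

Enumerate directed cycles and compute their means (weight / length). Sample:
  cycle 0 → 0: weight = 1, length = 1, mean = 1/1 ≈ 1.000
  cycle 1 → 1: weight = 2, length = 1, mean = 2/1 ≈ 2.000
  cycle 2 → 2: weight = 8, length = 1, mean = 8/1 ≈ 8.000
  cycle 0 → 1 → 0: weight = 10, length = 2, mean = 10/2 ≈ 5.000
  cycle 0 → 2 → 0: weight = 15, length = 2, mean = 15/2 ≈ 7.500
  cycle 1 → 0 → 1: weight = 10, length = 2, mean = 10/2 ≈ 5.000
Minimum mean = 1.000, attained e.g. along the cycle 0 → 0 with weight 1 and length 1. So λ(A) = 1/1 = 1.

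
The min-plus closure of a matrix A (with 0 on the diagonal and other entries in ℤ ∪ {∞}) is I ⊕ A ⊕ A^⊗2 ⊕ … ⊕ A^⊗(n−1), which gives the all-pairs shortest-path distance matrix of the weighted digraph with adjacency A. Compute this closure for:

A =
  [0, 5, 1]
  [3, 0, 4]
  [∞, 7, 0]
Closure =
  [0, 5, 1]
  [3, 0, 4]
  [10, 7, 0]

This is the Floyd-Warshall all-pairs shortest-path computation. For each intermediate vertex k = 0, 1, …, 2, update dist[i][j] ← min(dist[i][j], dist[i][k] + dist[k][j]). The final matrix gives, for each (i, j), the minimum total weight of any directed path from i to j (possibly empty when i = j).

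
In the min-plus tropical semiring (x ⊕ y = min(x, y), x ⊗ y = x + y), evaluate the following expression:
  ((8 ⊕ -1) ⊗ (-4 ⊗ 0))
((8 ⊕ -1) ⊗ (-4 ⊗ 0)) = -5

Expand innermost to outermost. Recall ⊕ takes the minimum of its arguments and ⊗ takes their sum. Working out the expression ((8 ⊕ -1) ⊗ (-4 ⊗ 0)) gives -5.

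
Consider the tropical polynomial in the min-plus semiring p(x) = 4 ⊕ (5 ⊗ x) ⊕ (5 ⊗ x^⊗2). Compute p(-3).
p(-3) = -1

A tropical monomial a ⊗ x^⊗i evaluates to a + i · x. Evaluating each term at x = -3:
  Term 0 contributes 4 + 0 · -3 = 4
  Term 1 contributes 5 + 1 · -3 = 2
  Term 2 contributes 5 + 2 · -3 = -1
p(-3) = ⊕ of these = min[4, 2, -1] = -1.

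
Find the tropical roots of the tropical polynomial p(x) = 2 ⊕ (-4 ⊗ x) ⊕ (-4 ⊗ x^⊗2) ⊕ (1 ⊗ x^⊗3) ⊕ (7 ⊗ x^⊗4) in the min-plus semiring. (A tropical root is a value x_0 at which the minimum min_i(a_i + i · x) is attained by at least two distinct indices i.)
Roots: {-6, -5, 0, 6}

Each tropical root is a break point of the lower envelope of the lines y = a_i + i · x (there are 5 lines, with slopes 0, 1, ..., 4). Only the lines that attain the minimum somewhere contribute to roots; other lines are dominated. Here the surviving (envelope) indices are i = 4, i = 3, i = 2, i = 1, i = 0.
Intersections between consecutive envelope lines give the roots: for adjacent envelope indices i < j the intersection is x = (a_i − a_j) / (j − i). Reading off the sorted break points: {-6, -5, 0, 6}.
Verification: at each break x_0, at least two indices attain the minimum of min_i(a_i + i · x_0).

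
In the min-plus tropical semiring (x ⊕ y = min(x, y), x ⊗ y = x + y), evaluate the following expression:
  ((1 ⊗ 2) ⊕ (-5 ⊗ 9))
((1 ⊗ 2) ⊕ (-5 ⊗ 9)) = 3

Expand innermost to outermost. Recall ⊕ takes the minimum of its arguments and ⊗ takes their sum. Working out the expression ((1 ⊗ 2) ⊕ (-5 ⊗ 9)) gives 3.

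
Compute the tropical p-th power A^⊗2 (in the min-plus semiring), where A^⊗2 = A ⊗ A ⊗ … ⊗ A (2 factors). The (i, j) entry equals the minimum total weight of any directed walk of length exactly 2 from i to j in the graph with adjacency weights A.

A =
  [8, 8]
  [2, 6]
A^⊗2 =
  [10, 14]
  [8, 10]

Each entry (A^⊗2)_ij equals the minimum over all length-2 walks i = v_0 → v_1 → … → v_2 = j of Σ_t A[v_t][v_{t+1}]. For example, for (i, j) = (0, 1) we minimise over 2 possible intermediate vertex sequences; the minimum is 14, attained along the walk 0 → 1 → 1.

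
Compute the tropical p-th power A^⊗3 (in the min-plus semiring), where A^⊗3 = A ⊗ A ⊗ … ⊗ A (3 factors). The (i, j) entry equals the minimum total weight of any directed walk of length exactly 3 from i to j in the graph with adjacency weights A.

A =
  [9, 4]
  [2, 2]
A^⊗3 =
  [8, 8]
  [6, 6]

Each entry (A^⊗3)_ij equals the minimum over all length-3 walks i = v_0 → v_1 → … → v_3 = j of Σ_t A[v_t][v_{t+1}]. For example, for (i, j) = (0, 1) we minimise over 4 possible intermediate vertex sequences; the minimum is 8, attained along the walk 0 → 1 → 1 → 1.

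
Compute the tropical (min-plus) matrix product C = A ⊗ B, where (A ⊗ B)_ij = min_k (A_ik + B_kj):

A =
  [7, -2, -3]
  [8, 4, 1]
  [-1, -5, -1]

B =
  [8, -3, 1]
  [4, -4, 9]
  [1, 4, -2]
A ⊗ B =
  [-2, -6, -5]
  [2, 0, -1]
  [-1, -9, -3]

Apply the min-plus product entry-by-entry:
  C[0][0] = min over k of (A[0][0] + B[0][0] = 7 + 8 = 15, A[0][1] + B[1][0] = -2 + 4 = 2, A[0][2] + B[2][0] = -3 + 1 = -2) = -2 (attained at k = 2)
  C[0][1] = min over k of (A[0][0] + B[0][1] = 7 + -3 = 4, A[0][1] + B[1][1] = -2 + -4 = -6, A[0][2] + B[2][1] = -3 + 4 = 1) = -6 (attained at k = 1)
  C[0][2] = min over k of (A[0][0] + B[0][2] = 7 + 1 = 8, A[0][1] + B[1][2] = -2 + 9 = 7, A[0][2] + B[2][2] = -3 + -2 = -5) = -5 (attained at k = 2)
  C[1][0] = min over k of (A[1][0] + B[0][0] = 8 + 8 = 16, A[1][1] + B[1][0] = 4 + 4 = 8, A[1][2] + B[2][0] = 1 + 1 = 2) = 2 (attained at k = 2)
  C[1][1] = min over k of (A[1][0] + B[0][1] = 8 + -3 = 5, A[1][1] + B[1][1] = 4 + -4 = 0, A[1][2] + B[2][1] = 1 + 4 = 5) = 0 (attained at k = 1)
  C[1][2] = min over k of (A[1][0] + B[0][2] = 8 + 1 = 9, A[1][1] + B[1][2] = 4 + 9 = 13, A[1][2] + B[2][2] = 1 + -2 = -1) = -1 (attained at k = 2)
  C[2][0] = min over k of (A[2][0] + B[0][0] = -1 + 8 = 7, A[2][1] + B[1][0] = -5 + 4 = -1, A[2][2] + B[2][0] = -1 + 1 = 0) = -1 (attained at k = 1)
  C[2][1] = min over k of (A[2][0] + B[0][1] = -1 + -3 = -4, A[2][1] + B[1][1] = -5 + -4 = -9, A[2][2] + B[2][1] = -1 + 4 = 3) = -9 (attained at k = 1)
  C[2][2] = min over k of (A[2][0] + B[0][2] = -1 + 1 = 0, A[2][1] + B[1][2] = -5 + 9 = 4, A[2][2] + B[2][2] = -1 + -2 = -3) = -3 (attained at k = 2)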